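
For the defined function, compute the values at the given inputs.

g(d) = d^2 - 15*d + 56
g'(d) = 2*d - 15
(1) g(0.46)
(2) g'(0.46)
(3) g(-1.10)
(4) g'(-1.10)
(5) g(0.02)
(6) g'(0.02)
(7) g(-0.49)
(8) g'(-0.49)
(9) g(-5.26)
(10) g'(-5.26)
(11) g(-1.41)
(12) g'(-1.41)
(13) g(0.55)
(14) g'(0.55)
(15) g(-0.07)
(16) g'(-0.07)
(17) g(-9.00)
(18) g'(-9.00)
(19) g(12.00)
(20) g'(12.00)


(1) = 49.31
(2) = -14.08
(3) = 73.71
(4) = -17.20
(5) = 55.70
(6) = -14.96
(7) = 63.59
(8) = -15.98
(9) = 162.57
(10) = -25.52
(11) = 79.14
(12) = -17.82
(13) = 48.05
(14) = -13.90
(15) = 57.05
(16) = -15.14
(17) = 272.00
(18) = -33.00
(19) = 20.00
(20) = 9.00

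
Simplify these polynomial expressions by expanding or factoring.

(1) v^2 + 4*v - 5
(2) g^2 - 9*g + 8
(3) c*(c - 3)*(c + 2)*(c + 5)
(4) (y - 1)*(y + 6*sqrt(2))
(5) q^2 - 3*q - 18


(1) = (v - 1)*(v + 5)
(2) = (g - 8)*(g - 1)
(3) = c^4 + 4*c^3 - 11*c^2 - 30*c
(4) = y^2 - y + 6*sqrt(2)*y - 6*sqrt(2)
(5) = (q - 6)*(q + 3)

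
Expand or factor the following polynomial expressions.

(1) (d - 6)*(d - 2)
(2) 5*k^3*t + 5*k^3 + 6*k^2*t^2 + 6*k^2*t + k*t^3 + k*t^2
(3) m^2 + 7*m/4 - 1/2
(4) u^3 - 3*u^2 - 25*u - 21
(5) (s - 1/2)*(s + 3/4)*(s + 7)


(1) = d^2 - 8*d + 12
(2) = (k + t)*(5*k + t)*(k*t + k)
(3) = (m - 1/4)*(m + 2)
(4) = (u - 7)*(u + 1)*(u + 3)
(5) = s^3 + 29*s^2/4 + 11*s/8 - 21/8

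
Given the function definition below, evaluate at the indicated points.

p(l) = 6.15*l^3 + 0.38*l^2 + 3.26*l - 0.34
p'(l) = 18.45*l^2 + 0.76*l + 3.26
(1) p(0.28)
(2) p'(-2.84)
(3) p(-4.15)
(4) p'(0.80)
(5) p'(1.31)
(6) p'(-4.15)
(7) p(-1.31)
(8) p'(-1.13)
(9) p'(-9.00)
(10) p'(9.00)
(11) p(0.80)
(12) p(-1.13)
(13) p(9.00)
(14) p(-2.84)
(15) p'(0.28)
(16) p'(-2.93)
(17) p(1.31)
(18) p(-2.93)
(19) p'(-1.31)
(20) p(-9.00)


(1) = 0.74
(2) = 149.91
(3) = -446.89
(4) = 15.68
(5) = 35.92
(6) = 317.86
(7) = -17.78
(8) = 25.96
(9) = 1490.87
(10) = 1504.55
(11) = 5.66
(12) = -12.41
(13) = 4543.13
(14) = -147.41
(15) = 4.92
(16) = 159.42
(17) = 18.41
(18) = -161.33
(19) = 33.93
(20) = -4482.25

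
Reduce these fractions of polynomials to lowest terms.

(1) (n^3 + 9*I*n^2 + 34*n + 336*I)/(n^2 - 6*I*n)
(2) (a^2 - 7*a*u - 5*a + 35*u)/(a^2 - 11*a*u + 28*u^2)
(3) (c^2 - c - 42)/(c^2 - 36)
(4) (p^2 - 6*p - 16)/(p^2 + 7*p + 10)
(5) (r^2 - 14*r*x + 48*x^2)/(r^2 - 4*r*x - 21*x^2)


(1) = (n^2 + 15*I*n - 56)/n
(2) = (5 - a)/(-a + 4*u)
(3) = (c - 7)/(c - 6)
(4) = (p - 8)/(p + 5)
(5) = (-r^2 + 14*r*x - 48*x^2)/(-r^2 + 4*r*x + 21*x^2)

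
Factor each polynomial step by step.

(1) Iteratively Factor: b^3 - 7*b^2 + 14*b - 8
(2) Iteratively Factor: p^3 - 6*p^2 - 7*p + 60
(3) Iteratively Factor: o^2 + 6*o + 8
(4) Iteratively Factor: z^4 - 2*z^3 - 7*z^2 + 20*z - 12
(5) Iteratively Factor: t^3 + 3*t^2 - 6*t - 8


(1) = (b - 1)*(b^2 - 6*b + 8) = (b - 4)*(b - 1)*(b - 2)
(2) = (p - 5)*(p^2 - p - 12) = (p - 5)*(p - 4)*(p + 3)
(3) = (o + 4)*(o + 2)
(4) = (z - 2)*(z^3 - 7*z + 6) = (z - 2)^2*(z^2 + 2*z - 3) = (z - 2)^2*(z + 3)*(z - 1)
(5) = (t - 2)*(t^2 + 5*t + 4) = (t - 2)*(t + 4)*(t + 1)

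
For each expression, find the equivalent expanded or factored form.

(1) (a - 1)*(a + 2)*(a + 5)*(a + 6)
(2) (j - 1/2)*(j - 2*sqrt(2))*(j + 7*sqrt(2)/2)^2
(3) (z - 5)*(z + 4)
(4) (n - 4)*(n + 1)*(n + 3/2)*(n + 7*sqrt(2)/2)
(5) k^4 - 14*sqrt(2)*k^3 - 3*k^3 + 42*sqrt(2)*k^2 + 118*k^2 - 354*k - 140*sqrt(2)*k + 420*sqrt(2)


(1) = a^4 + 12*a^3 + 39*a^2 + 8*a - 60
(2) = j^4 - j^3/2 + 5*sqrt(2)*j^3 - 5*sqrt(2)*j^2/2 - 7*j^2/2 - 49*sqrt(2)*j + 7*j/4 + 49*sqrt(2)/2
(3) = z^2 - z - 20
(4) = n^4 - 3*n^3/2 + 7*sqrt(2)*n^3/2 - 17*n^2/2 - 21*sqrt(2)*n^2/4 - 119*sqrt(2)*n/4 - 6*n - 21*sqrt(2)
(5) = (k - 3)*(k - 7*sqrt(2))*(k - 5*sqrt(2))*(k - 2*sqrt(2))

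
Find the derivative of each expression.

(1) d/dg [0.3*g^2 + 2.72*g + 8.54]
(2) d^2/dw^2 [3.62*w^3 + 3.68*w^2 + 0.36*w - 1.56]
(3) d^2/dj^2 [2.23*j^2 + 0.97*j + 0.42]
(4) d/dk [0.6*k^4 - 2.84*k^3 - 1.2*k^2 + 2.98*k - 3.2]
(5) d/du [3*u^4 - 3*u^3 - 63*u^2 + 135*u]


(1) = 0.6*g + 2.72
(2) = 21.72*w + 7.36
(3) = 4.46000000000000
(4) = 2.4*k^3 - 8.52*k^2 - 2.4*k + 2.98
(5) = 12*u^3 - 9*u^2 - 126*u + 135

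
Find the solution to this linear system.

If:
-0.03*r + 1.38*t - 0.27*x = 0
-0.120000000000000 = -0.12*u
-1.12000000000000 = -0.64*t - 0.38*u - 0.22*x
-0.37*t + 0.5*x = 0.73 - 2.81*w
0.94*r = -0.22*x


Then:
r = -0.51
t = 0.41
u = 1.00
w = -0.07
x = 2.16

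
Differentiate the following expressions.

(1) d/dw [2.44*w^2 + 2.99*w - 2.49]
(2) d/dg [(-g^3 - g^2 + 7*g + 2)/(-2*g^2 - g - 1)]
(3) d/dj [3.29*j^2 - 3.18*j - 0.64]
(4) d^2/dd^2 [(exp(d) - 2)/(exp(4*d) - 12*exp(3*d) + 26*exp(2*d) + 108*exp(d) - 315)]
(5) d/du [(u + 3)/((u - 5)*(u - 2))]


(1) = 4.88*w + 2.99
(2) = (2*g^4 + 2*g^3 + 18*g^2 + 10*g - 5)/(4*g^4 + 4*g^3 + 5*g^2 + 2*g + 1)
(3) = 6.58*j - 3.18
(4) = (9*exp(8*d) - 164*exp(7*d) + 1180*exp(6*d) - 5124*exp(5*d) + 19870*exp(4*d) - 62252*exp(3*d) + 100332*exp(2*d) - 54828*exp(d) + 31185)*exp(d)/(exp(12*d) - 36*exp(11*d) + 510*exp(10*d) - 3276*exp(9*d) + 4539*exp(8*d) + 61848*exp(7*d) - 334828*exp(6*d) + 184680*exp(5*d) + 3018087*exp(4*d) - 7619508*exp(3*d) - 3282930*exp(2*d) + 32148900*exp(d) - 31255875)
(5) = (-u^2 - 6*u + 31)/(u^4 - 14*u^3 + 69*u^2 - 140*u + 100)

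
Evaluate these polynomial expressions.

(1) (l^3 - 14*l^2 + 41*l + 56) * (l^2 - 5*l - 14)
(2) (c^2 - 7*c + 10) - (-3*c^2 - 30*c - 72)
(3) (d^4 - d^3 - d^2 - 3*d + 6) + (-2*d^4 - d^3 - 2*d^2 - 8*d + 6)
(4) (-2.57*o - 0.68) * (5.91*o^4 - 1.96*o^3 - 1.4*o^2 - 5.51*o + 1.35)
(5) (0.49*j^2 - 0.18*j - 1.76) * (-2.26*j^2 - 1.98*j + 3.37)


(1) = l^5 - 19*l^4 + 97*l^3 + 47*l^2 - 854*l - 784
(2) = 4*c^2 + 23*c + 82
(3) = -d^4 - 2*d^3 - 3*d^2 - 11*d + 12
(4) = -15.1887*o^5 + 1.0184*o^4 + 4.9308*o^3 + 15.1127*o^2 + 0.2773*o - 0.918
(5) = -1.1074*j^4 - 0.5634*j^3 + 5.9853*j^2 + 2.8782*j - 5.9312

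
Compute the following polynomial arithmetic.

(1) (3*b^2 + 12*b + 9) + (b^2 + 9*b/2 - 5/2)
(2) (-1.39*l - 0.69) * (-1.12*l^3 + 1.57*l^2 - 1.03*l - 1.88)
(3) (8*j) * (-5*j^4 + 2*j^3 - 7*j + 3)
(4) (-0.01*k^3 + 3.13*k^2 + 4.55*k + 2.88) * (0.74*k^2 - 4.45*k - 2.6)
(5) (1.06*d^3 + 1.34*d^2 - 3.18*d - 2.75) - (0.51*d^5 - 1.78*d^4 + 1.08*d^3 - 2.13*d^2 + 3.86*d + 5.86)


(1) = 4*b^2 + 33*b/2 + 13/2
(2) = 1.5568*l^4 - 1.4095*l^3 + 0.3484*l^2 + 3.3239*l + 1.2972
(3) = -40*j^5 + 16*j^4 - 56*j^2 + 24*j
(4) = -0.0074*k^5 + 2.3607*k^4 - 10.5355*k^3 - 26.2543*k^2 - 24.646*k - 7.488
(5) = -0.51*d^5 + 1.78*d^4 - 0.02*d^3 + 3.47*d^2 - 7.04*d - 8.61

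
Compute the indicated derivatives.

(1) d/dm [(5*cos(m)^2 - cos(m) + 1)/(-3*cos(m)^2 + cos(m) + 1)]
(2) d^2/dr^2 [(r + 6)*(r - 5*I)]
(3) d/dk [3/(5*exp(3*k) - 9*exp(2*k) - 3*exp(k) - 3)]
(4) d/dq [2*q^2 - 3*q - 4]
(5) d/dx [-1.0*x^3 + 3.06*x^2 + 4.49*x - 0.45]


(1) = 2*(sin(m)^2 - 8*cos(m))*sin(m)/(3*sin(m)^2 + cos(m) - 2)^2
(2) = 2
(3) = (-45*exp(2*k) + 54*exp(k) + 9)*exp(k)/(-5*exp(3*k) + 9*exp(2*k) + 3*exp(k) + 3)^2
(4) = 4*q - 3
(5) = -3.0*x^2 + 6.12*x + 4.49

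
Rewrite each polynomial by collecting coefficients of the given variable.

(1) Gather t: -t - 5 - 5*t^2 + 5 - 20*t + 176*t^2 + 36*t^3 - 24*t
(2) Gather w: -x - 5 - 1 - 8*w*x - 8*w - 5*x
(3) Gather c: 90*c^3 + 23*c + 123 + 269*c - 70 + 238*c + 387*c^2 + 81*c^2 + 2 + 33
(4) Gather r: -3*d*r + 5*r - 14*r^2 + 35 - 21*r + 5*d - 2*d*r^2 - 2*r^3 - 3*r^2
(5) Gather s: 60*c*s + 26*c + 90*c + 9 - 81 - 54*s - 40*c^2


(1) = 36*t^3 + 171*t^2 - 45*t
(2) = w*(-8*x - 8) - 6*x - 6
(3) = 90*c^3 + 468*c^2 + 530*c + 88
(4) = 5*d - 2*r^3 + r^2*(-2*d - 17) + r*(-3*d - 16) + 35
(5) = -40*c^2 + 116*c + s*(60*c - 54) - 72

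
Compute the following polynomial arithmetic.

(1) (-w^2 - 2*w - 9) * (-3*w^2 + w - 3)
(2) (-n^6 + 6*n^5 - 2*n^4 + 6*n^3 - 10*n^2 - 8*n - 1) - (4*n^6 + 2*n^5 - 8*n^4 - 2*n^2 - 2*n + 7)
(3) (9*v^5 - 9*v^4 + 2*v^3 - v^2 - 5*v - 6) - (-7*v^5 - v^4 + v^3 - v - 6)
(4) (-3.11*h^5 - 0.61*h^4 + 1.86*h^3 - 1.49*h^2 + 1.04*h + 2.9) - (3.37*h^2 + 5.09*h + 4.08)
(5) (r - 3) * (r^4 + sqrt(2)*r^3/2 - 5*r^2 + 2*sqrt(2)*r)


(1) = 3*w^4 + 5*w^3 + 28*w^2 - 3*w + 27
(2) = -5*n^6 + 4*n^5 + 6*n^4 + 6*n^3 - 8*n^2 - 6*n - 8
(3) = 16*v^5 - 8*v^4 + v^3 - v^2 - 4*v
(4) = -3.11*h^5 - 0.61*h^4 + 1.86*h^3 - 4.86*h^2 - 4.05*h - 1.18
(5) = r^5 - 3*r^4 + sqrt(2)*r^4/2 - 5*r^3 - 3*sqrt(2)*r^3/2 + 2*sqrt(2)*r^2 + 15*r^2 - 6*sqrt(2)*r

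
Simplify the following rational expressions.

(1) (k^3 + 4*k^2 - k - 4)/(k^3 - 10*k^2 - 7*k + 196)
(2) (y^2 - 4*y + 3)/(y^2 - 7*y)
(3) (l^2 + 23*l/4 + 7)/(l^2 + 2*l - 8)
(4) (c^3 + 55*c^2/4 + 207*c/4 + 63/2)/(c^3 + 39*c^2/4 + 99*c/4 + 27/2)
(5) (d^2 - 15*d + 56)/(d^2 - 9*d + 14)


(1) = (k^2 - 1)/(k^2 - 14*k + 49)
(2) = (y^2 - 4*y + 3)/(y^2 - 7*y)
(3) = (4*l + 7)/(4*l - 8)
(4) = (c + 7)/(c + 3)
(5) = (d - 8)/(d - 2)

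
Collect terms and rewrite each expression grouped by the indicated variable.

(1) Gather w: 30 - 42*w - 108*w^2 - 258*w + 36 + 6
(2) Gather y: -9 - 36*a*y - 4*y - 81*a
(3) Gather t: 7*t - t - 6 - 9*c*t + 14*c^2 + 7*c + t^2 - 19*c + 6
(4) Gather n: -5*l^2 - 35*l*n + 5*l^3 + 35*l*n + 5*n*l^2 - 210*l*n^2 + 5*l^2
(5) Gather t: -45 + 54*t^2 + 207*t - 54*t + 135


(1) = -108*w^2 - 300*w + 72
(2) = -81*a + y*(-36*a - 4) - 9
(3) = 14*c^2 - 12*c + t^2 + t*(6 - 9*c)
(4) = 5*l^3 + 5*l^2*n - 210*l*n^2
(5) = 54*t^2 + 153*t + 90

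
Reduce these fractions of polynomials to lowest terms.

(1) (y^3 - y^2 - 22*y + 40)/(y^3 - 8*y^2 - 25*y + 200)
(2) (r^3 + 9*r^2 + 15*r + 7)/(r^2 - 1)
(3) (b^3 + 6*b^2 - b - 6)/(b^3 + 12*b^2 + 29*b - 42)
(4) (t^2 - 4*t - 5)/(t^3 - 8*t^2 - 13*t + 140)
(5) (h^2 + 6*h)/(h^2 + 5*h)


(1) = (y^2 - 6*y + 8)/(y^2 - 13*y + 40)
(2) = (r^2 + 8*r + 7)/(r - 1)
(3) = (b + 1)/(b + 7)
(4) = (t + 1)/(t^2 - 3*t - 28)
(5) = (h + 6)/(h + 5)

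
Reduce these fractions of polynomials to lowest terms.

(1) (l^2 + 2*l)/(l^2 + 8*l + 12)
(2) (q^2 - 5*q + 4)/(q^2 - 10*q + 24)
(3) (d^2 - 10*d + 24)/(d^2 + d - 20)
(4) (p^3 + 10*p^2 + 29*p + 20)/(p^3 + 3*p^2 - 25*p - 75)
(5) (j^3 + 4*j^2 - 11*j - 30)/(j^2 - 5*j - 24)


(1) = l/(l + 6)
(2) = (q - 1)/(q - 6)
(3) = (d - 6)/(d + 5)
(4) = (p^2 + 5*p + 4)/(p^2 - 2*p - 15)
(5) = (j^3 + 4*j^2 - 11*j - 30)/(j^2 - 5*j - 24)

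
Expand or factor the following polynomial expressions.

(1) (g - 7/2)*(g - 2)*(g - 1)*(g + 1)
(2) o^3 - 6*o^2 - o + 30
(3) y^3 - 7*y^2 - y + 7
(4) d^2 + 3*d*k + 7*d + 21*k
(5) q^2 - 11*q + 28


(1) = g^4 - 11*g^3/2 + 6*g^2 + 11*g/2 - 7
(2) = (o - 5)*(o - 3)*(o + 2)
(3) = (y - 7)*(y - 1)*(y + 1)
(4) = (d + 7)*(d + 3*k)
(5) = (q - 7)*(q - 4)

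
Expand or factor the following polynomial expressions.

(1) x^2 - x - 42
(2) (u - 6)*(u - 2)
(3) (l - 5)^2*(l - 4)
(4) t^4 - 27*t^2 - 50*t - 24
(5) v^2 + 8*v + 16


(1) = (x - 7)*(x + 6)
(2) = u^2 - 8*u + 12
(3) = l^3 - 14*l^2 + 65*l - 100
(4) = (t - 6)*(t + 1)^2*(t + 4)
(5) = (v + 4)^2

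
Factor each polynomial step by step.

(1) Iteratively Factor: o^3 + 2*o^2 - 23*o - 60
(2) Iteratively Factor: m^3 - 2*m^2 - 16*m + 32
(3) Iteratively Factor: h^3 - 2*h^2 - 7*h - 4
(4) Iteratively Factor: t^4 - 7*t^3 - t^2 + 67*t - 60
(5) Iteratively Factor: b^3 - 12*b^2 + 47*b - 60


(1) = (o + 3)*(o^2 - o - 20) = (o - 5)*(o + 3)*(o + 4)
(2) = (m + 4)*(m^2 - 6*m + 8) = (m - 2)*(m + 4)*(m - 4)
(3) = (h + 1)*(h^2 - 3*h - 4) = (h - 4)*(h + 1)*(h + 1)
(4) = (t - 1)*(t^3 - 6*t^2 - 7*t + 60) = (t - 5)*(t - 1)*(t^2 - t - 12) = (t - 5)*(t - 4)*(t - 1)*(t + 3)
(5) = (b - 4)*(b^2 - 8*b + 15) = (b - 4)*(b - 3)*(b - 5)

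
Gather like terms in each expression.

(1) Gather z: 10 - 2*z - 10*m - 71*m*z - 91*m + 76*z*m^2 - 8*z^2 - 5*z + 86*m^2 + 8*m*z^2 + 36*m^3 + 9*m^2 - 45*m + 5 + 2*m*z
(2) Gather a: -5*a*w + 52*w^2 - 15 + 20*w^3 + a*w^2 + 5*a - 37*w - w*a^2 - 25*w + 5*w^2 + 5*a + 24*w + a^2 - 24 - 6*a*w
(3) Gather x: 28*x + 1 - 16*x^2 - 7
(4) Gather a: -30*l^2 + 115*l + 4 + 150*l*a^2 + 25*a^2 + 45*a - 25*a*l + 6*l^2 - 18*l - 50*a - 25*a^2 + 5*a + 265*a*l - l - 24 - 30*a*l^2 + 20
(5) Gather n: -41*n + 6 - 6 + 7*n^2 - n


(1) = 36*m^3 + 95*m^2 - 146*m + z^2*(8*m - 8) + z*(76*m^2 - 69*m - 7) + 15
(2) = a^2*(1 - w) + a*(w^2 - 11*w + 10) + 20*w^3 + 57*w^2 - 38*w - 39
(3) = -16*x^2 + 28*x - 6
(4) = 150*a^2*l + a*(-30*l^2 + 240*l) - 24*l^2 + 96*l
(5) = 7*n^2 - 42*n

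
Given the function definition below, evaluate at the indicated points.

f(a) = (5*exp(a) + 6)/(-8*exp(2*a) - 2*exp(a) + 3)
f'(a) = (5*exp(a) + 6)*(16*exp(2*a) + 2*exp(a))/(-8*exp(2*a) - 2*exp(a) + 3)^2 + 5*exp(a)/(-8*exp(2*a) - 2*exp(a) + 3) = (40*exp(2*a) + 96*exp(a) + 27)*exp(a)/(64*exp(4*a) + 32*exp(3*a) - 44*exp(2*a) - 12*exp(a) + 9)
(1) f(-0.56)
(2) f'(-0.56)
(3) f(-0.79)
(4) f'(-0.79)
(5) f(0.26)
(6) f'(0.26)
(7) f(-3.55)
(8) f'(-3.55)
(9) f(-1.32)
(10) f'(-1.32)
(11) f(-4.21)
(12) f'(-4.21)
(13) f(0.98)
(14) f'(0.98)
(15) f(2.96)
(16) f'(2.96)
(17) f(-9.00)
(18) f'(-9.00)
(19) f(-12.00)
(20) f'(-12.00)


(1) = -11.77
(2) = 95.68
(3) = 18.60
(4) = 181.02
(5) = -0.96
(6) = 1.67
(7) = 2.09
(8) = 0.10
(9) = 3.87
(10) = 4.13
(11) = 2.05
(12) = 0.05
(13) = -0.33
(14) = 0.43
(15) = -0.03
(16) = 0.04
(17) = 2.00
(18) = 0.00
(19) = 2.00
(20) = 0.00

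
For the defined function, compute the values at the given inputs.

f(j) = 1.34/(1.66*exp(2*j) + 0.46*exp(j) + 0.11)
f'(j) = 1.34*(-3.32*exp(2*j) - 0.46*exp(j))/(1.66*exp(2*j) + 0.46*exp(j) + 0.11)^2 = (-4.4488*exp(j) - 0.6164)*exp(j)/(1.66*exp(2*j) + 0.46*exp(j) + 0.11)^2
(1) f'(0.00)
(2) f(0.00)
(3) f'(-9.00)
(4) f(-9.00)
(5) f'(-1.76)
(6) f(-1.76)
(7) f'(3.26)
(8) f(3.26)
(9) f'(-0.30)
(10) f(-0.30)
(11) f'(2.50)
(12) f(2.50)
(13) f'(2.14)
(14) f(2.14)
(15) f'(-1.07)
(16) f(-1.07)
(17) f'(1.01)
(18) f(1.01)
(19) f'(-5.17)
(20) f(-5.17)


(1) = -1.02
(2) = 0.60
(3) = -0.01
(4) = 12.18
(5) = -4.19
(6) = 5.62
(7) = -0.00
(8) = 0.00
(9) = -1.56
(10) = 0.98
(11) = -0.01
(12) = 0.01
(13) = -0.02
(14) = 0.01
(15) = -3.43
(16) = 2.89
(17) = -0.18
(18) = 0.10
(19) = -0.29
(20) = 11.89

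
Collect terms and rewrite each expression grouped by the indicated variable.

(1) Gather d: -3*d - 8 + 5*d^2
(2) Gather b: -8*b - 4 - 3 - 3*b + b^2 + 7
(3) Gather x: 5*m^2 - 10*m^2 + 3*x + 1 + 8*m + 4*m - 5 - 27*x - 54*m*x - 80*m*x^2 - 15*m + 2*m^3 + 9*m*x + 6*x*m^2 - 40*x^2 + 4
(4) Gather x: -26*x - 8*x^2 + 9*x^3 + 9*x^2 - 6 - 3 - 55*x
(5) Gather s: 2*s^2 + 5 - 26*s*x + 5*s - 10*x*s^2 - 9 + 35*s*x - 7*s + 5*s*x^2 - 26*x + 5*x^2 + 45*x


(1) = 5*d^2 - 3*d - 8
(2) = b^2 - 11*b
(3) = 2*m^3 - 5*m^2 - 3*m + x^2*(-80*m - 40) + x*(6*m^2 - 45*m - 24)
(4) = 9*x^3 + x^2 - 81*x - 9
(5) = s^2*(2 - 10*x) + s*(5*x^2 + 9*x - 2) + 5*x^2 + 19*x - 4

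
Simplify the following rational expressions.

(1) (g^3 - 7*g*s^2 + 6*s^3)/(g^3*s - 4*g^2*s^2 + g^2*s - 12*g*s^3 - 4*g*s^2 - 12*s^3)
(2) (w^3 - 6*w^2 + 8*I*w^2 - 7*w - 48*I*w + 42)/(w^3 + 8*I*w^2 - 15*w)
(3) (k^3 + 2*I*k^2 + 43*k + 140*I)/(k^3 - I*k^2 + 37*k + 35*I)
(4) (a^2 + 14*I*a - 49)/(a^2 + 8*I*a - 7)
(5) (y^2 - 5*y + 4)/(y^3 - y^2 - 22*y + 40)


(1) = (-g^3 + 7*g*s^2 - 6*s^3)/(-g^3*s + 4*g^2*s^2 - g^2*s + 12*g*s^3 + 4*g*s^2 + 12*s^3)
(2) = (w^3 + w^2*(-6 + 8*I) + w*(-7 - 48*I) + 42)/(w^3 + 8*I*w^2 - 15*w)
(3) = (k + 4*I)/(k + I)
(4) = (a + 7*I)/(a + I)
(5) = (y - 1)/(y^2 + 3*y - 10)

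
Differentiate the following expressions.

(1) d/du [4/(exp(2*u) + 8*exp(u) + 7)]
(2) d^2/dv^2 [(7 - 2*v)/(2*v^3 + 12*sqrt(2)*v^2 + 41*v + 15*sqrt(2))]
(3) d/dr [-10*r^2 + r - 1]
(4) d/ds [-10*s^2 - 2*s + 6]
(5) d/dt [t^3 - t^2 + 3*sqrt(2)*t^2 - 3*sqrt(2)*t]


(1) = 8*(-exp(u) - 4)*exp(u)/(exp(2*u) + 8*exp(u) + 7)^2
(2) = 2*(-(2*v - 7)*(6*v^2 + 24*sqrt(2)*v + 41)^2 + 2*(6*v^2 + 24*sqrt(2)*v + 3*(v + 2*sqrt(2))*(2*v - 7) + 41)*(2*v^3 + 12*sqrt(2)*v^2 + 41*v + 15*sqrt(2)))/(2*v^3 + 12*sqrt(2)*v^2 + 41*v + 15*sqrt(2))^3
(3) = 1 - 20*r
(4) = -20*s - 2
(5) = 3*t^2 - 2*t + 6*sqrt(2)*t - 3*sqrt(2)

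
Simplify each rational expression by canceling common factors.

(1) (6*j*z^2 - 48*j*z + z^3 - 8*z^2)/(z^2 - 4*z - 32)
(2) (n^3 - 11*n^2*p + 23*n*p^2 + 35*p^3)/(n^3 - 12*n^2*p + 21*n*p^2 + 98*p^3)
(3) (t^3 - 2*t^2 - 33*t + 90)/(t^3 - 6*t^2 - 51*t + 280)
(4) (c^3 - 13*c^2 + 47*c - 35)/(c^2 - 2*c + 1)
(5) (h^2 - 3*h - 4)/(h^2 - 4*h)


(1) = (6*j*z + z^2)/(z + 4)
(2) = (-n^2 + 4*n*p + 5*p^2)/(-n^2 + 5*n*p + 14*p^2)
(3) = (t^2 + 3*t - 18)/(t^2 - t - 56)
(4) = (c^2 - 12*c + 35)/(c - 1)
(5) = (h + 1)/h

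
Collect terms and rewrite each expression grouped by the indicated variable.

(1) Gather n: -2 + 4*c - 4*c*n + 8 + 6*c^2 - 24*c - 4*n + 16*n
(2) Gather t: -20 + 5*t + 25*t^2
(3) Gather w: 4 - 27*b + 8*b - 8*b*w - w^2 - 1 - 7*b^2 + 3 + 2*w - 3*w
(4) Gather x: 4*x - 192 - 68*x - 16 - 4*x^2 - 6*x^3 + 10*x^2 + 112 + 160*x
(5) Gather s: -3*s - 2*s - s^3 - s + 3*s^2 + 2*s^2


(1) = 6*c^2 - 20*c + n*(12 - 4*c) + 6
(2) = 25*t^2 + 5*t - 20
(3) = -7*b^2 - 19*b - w^2 + w*(-8*b - 1) + 6
(4) = -6*x^3 + 6*x^2 + 96*x - 96
(5) = -s^3 + 5*s^2 - 6*s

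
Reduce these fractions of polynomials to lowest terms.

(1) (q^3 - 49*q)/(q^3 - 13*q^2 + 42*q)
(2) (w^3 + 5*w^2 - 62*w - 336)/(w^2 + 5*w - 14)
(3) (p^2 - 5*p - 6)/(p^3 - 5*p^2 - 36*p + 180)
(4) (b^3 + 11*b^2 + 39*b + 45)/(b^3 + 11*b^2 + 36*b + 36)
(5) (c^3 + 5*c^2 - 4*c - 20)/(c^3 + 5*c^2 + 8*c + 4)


(1) = (q + 7)/(q - 6)
(2) = (w^2 - 2*w - 48)/(w - 2)
(3) = (p + 1)/(p^2 + p - 30)
(4) = (b^2 + 8*b + 15)/(b^2 + 8*b + 12)
(5) = (c^2 + 3*c - 10)/(c^2 + 3*c + 2)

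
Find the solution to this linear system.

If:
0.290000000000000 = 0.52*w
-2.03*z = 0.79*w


Then:
w = 0.56
z = -0.22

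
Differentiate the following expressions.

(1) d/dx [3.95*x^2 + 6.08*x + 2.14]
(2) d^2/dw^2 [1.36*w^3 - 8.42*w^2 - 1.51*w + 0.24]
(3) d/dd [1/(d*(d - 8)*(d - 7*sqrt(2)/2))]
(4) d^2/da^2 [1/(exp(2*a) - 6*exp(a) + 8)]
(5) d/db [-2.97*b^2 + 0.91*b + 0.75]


(1) = 7.9*x + 6.08
(2) = 8.16*w - 16.84
(3) = 2*(-2*d*(d - 8) - d*(2*d - 7*sqrt(2)) - (d - 8)*(2*d - 7*sqrt(2)))/(d^2*(d - 8)^2*(2*d - 7*sqrt(2))^2)
(4) = 2*((3 - 2*exp(a))*(exp(2*a) - 6*exp(a) + 8) + 4*(exp(a) - 3)^2*exp(a))*exp(a)/(exp(2*a) - 6*exp(a) + 8)^3
(5) = 0.91 - 5.94*b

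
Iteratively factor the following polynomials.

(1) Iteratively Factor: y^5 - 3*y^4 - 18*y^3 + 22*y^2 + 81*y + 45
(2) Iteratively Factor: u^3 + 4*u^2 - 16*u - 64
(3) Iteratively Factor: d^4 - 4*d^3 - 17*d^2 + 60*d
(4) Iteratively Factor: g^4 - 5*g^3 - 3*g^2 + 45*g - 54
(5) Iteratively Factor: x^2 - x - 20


(1) = (y + 3)*(y^4 - 6*y^3 + 22*y + 15) = (y + 1)*(y + 3)*(y^3 - 7*y^2 + 7*y + 15) = (y + 1)^2*(y + 3)*(y^2 - 8*y + 15) = (y - 3)*(y + 1)^2*(y + 3)*(y - 5)
(2) = (u - 4)*(u^2 + 8*u + 16) = (u - 4)*(u + 4)*(u + 4)
(3) = (d - 5)*(d^3 + d^2 - 12*d) = (d - 5)*(d - 3)*(d^2 + 4*d) = (d - 5)*(d - 3)*(d + 4)*(d)
(4) = (g - 3)*(g^3 - 2*g^2 - 9*g + 18) = (g - 3)*(g + 3)*(g^2 - 5*g + 6) = (g - 3)*(g - 2)*(g + 3)*(g - 3)
(5) = (x - 5)*(x + 4)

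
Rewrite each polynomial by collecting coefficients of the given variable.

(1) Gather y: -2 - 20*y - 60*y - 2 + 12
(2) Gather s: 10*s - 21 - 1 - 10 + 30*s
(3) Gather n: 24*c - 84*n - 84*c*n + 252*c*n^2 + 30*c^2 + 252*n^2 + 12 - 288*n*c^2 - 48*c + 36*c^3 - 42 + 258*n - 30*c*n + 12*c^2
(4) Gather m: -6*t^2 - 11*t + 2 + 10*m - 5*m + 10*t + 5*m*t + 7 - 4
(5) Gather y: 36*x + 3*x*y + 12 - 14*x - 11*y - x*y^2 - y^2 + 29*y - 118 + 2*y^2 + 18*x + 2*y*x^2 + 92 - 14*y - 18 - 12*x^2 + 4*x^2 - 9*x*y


(1) = 8 - 80*y
(2) = 40*s - 32
(3) = 36*c^3 + 42*c^2 - 24*c + n^2*(252*c + 252) + n*(-288*c^2 - 114*c + 174) - 30
(4) = m*(5*t + 5) - 6*t^2 - t + 5
(5) = -8*x^2 + 40*x + y^2*(1 - x) + y*(2*x^2 - 6*x + 4) - 32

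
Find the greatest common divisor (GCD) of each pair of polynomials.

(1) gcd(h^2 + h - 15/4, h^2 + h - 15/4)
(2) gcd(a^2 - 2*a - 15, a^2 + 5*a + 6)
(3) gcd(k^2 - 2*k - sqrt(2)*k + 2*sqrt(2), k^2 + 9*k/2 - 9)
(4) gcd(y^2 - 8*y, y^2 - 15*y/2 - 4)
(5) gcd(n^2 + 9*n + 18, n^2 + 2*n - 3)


(1) = h^2 + h - 15/4
(2) = a + 3
(3) = gcd((k - 2)*(k - sqrt(2)), (k - 3/2)*(k + 6)) = 1
(4) = y - 8
(5) = gcd((n + 3)*(n + 6), (n - 1)*(n + 3)) = n + 3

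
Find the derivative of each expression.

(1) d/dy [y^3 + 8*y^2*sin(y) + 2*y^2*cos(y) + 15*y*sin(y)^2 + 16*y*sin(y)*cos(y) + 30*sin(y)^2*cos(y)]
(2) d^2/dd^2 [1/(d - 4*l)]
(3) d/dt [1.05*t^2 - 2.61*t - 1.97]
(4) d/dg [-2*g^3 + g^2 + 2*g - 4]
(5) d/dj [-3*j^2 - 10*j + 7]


(1) = -2*y^2*sin(y) + 8*y^2*cos(y) + 3*y^2 + 16*y*sin(y) + 15*y*sin(2*y) + 4*y*cos(y) + 16*y*cos(2*y) - 15*sin(y)/2 + 8*sin(2*y) + 45*sin(3*y)/2 - 15*cos(2*y)/2 + 15/2
(2) = 2/(d - 4*l)^3
(3) = 2.1*t - 2.61
(4) = -6*g^2 + 2*g + 2
(5) = -6*j - 10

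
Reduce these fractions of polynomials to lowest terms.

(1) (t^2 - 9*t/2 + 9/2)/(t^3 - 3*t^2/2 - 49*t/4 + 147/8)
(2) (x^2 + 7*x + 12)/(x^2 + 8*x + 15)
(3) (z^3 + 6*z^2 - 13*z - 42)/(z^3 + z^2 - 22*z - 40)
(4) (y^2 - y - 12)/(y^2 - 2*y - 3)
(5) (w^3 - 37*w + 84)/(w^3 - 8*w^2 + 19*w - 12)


(1) = (4*t - 12)/(4*t^2 - 49)
(2) = (x + 4)/(x + 5)
(3) = (z^2 + 4*z - 21)/(z^2 - z - 20)
(4) = (y^2 - y - 12)/(y^2 - 2*y - 3)
(5) = (w + 7)/(w - 1)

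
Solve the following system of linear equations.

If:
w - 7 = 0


Then:
w = 7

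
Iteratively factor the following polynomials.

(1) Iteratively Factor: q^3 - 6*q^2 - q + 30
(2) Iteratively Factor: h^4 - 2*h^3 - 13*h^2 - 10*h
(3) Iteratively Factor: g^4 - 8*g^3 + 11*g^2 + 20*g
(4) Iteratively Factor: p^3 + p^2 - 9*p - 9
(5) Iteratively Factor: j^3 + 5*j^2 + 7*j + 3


(1) = (q - 3)*(q^2 - 3*q - 10) = (q - 5)*(q - 3)*(q + 2)
(2) = (h + 2)*(h^3 - 4*h^2 - 5*h) = (h + 1)*(h + 2)*(h^2 - 5*h) = (h - 5)*(h + 1)*(h + 2)*(h)
(3) = (g + 1)*(g^3 - 9*g^2 + 20*g) = (g - 4)*(g + 1)*(g^2 - 5*g) = (g - 5)*(g - 4)*(g + 1)*(g)
(4) = (p + 1)*(p^2 - 9) = (p + 1)*(p + 3)*(p - 3)
(5) = (j + 1)*(j^2 + 4*j + 3) = (j + 1)^2*(j + 3)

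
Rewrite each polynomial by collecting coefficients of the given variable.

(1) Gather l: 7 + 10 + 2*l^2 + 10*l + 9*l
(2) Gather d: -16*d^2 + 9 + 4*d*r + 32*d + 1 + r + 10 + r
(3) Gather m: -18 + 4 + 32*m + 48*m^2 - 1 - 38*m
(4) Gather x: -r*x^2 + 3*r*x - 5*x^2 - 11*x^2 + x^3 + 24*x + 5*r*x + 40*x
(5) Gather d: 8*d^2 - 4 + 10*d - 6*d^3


(1) = 2*l^2 + 19*l + 17
(2) = -16*d^2 + d*(4*r + 32) + 2*r + 20
(3) = 48*m^2 - 6*m - 15
(4) = x^3 + x^2*(-r - 16) + x*(8*r + 64)
(5) = -6*d^3 + 8*d^2 + 10*d - 4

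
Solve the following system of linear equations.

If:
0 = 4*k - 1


Then:
k = 1/4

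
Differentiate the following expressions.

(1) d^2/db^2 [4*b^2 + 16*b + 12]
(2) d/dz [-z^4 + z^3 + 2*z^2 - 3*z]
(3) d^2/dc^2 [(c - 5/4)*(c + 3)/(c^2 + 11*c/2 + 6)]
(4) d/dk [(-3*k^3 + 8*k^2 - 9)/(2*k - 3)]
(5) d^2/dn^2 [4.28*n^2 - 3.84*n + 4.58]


(1) = 8
(2) = -4*z^3 + 3*z^2 + 4*z - 3
(3) = 3*(-20*c^3 - 156*c^2 - 498*c - 601)/(8*c^6 + 132*c^5 + 870*c^4 + 2915*c^3 + 5220*c^2 + 4752*c + 1728)
(4) = (-12*k^3 + 43*k^2 - 48*k + 18)/(4*k^2 - 12*k + 9)
(5) = 8.56000000000000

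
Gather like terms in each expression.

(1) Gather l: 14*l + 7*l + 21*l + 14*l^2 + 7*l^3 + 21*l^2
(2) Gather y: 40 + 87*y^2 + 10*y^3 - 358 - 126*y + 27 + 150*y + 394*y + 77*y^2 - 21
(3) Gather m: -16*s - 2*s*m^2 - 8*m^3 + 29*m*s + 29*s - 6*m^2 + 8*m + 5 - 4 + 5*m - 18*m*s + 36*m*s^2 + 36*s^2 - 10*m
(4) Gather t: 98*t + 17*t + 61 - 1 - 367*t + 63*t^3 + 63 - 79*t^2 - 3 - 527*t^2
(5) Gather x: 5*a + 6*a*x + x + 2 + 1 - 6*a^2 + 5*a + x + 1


(1) = 7*l^3 + 35*l^2 + 42*l
(2) = 10*y^3 + 164*y^2 + 418*y - 312
(3) = -8*m^3 + m^2*(-2*s - 6) + m*(36*s^2 + 11*s + 3) + 36*s^2 + 13*s + 1
(4) = 63*t^3 - 606*t^2 - 252*t + 120
(5) = -6*a^2 + 10*a + x*(6*a + 2) + 4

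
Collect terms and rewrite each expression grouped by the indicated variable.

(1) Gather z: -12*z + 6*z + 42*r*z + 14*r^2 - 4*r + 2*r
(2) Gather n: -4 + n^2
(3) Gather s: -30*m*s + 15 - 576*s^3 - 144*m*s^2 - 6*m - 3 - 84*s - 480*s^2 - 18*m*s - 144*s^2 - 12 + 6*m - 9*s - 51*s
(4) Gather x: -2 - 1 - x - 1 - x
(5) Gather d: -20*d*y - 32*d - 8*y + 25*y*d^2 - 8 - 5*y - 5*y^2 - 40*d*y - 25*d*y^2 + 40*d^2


(1) = 14*r^2 - 2*r + z*(42*r - 6)
(2) = n^2 - 4
(3) = -576*s^3 + s^2*(-144*m - 624) + s*(-48*m - 144)
(4) = -2*x - 4
(5) = d^2*(25*y + 40) + d*(-25*y^2 - 60*y - 32) - 5*y^2 - 13*y - 8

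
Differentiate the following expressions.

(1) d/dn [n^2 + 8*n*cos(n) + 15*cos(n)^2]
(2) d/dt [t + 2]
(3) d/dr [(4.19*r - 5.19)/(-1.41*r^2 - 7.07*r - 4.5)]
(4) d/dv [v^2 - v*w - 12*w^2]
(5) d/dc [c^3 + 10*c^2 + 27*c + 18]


(1) = -8*n*sin(n) + 2*n - 15*sin(2*n) + 8*cos(n)
(2) = 1
(3) = (5.9079*r^2 - 14.6358*r - 55.5483)/(1.9881*r^4 + 19.9374*r^3 + 62.6749*r^2 + 63.63*r + 20.25)
(4) = 2*v - w
(5) = 3*c^2 + 20*c + 27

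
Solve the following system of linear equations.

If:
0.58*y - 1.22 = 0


Then:
y = 2.10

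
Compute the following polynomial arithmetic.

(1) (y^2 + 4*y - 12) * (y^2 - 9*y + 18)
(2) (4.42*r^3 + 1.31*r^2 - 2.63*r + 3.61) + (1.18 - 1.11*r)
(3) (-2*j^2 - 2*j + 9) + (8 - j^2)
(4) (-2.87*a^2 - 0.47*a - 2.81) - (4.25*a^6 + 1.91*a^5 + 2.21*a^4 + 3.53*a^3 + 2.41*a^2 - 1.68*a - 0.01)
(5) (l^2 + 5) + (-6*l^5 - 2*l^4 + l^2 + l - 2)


(1) = y^4 - 5*y^3 - 30*y^2 + 180*y - 216
(2) = 4.42*r^3 + 1.31*r^2 - 3.74*r + 4.79
(3) = -3*j^2 - 2*j + 17
(4) = -4.25*a^6 - 1.91*a^5 - 2.21*a^4 - 3.53*a^3 - 5.28*a^2 + 1.21*a - 2.8
(5) = -6*l^5 - 2*l^4 + 2*l^2 + l + 3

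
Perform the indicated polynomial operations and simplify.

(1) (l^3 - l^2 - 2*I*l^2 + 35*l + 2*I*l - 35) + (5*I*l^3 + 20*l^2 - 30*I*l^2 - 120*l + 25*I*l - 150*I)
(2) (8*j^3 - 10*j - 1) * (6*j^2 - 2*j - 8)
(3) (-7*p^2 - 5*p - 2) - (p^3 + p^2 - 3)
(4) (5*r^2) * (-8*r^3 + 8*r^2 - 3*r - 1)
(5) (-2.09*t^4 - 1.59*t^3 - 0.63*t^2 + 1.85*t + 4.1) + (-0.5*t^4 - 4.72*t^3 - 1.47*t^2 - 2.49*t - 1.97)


(1) = l^3 + 5*I*l^3 + 19*l^2 - 32*I*l^2 - 85*l + 27*I*l - 35 - 150*I
(2) = 48*j^5 - 16*j^4 - 124*j^3 + 14*j^2 + 82*j + 8
(3) = -p^3 - 8*p^2 - 5*p + 1
(4) = -40*r^5 + 40*r^4 - 15*r^3 - 5*r^2
(5) = -2.59*t^4 - 6.31*t^3 - 2.1*t^2 - 0.64*t + 2.13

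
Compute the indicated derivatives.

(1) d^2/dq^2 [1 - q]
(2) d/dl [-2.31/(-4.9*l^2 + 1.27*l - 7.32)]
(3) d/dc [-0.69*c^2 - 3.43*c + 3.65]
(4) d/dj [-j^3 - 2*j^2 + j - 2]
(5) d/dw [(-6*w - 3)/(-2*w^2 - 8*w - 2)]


(1) = 0
(2) = (2.9337 - 22.638*l)/(4.9*l^2 - 1.27*l + 7.32)^2
(3) = -1.38*c - 3.43
(4) = -3*j^2 - 4*j + 1
(5) = 3*(w^2 + 4*w - (w + 2)*(2*w + 1) + 1)/(w^2 + 4*w + 1)^2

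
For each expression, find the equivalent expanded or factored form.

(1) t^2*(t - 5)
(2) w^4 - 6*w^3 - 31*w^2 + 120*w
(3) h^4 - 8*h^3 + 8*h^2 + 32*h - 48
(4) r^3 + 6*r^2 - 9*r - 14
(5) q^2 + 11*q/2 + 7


(1) = t^3 - 5*t^2
(2) = w*(w - 8)*(w - 3)*(w + 5)
(3) = (h - 6)*(h - 2)^2*(h + 2)
(4) = (r - 2)*(r + 1)*(r + 7)
(5) = (q + 2)*(q + 7/2)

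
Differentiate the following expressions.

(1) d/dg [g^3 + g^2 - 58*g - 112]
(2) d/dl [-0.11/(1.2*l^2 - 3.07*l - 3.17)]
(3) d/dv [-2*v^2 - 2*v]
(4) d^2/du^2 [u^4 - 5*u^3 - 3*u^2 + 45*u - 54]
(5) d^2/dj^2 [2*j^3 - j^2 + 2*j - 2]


(1) = 3*g^2 + 2*g - 58
(2) = (0.264*l - 0.3377)/(-1.2*l^2 + 3.07*l + 3.17)^2
(3) = -4*v - 2
(4) = 12*u^2 - 30*u - 6
(5) = 12*j - 2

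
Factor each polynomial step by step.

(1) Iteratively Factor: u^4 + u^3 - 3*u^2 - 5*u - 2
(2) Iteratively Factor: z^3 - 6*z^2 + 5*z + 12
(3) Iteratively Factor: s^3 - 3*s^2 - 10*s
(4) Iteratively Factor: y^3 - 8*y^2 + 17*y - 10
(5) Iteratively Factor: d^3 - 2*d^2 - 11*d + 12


(1) = (u - 2)*(u^3 + 3*u^2 + 3*u + 1) = (u - 2)*(u + 1)*(u^2 + 2*u + 1) = (u - 2)*(u + 1)^2*(u + 1)
(2) = (z - 3)*(z^2 - 3*z - 4) = (z - 4)*(z - 3)*(z + 1)
(3) = (s + 2)*(s^2 - 5*s) = s*(s + 2)*(s - 5)
(4) = (y - 2)*(y^2 - 6*y + 5) = (y - 2)*(y - 1)*(y - 5)
(5) = (d - 1)*(d^2 - d - 12) = (d - 4)*(d - 1)*(d + 3)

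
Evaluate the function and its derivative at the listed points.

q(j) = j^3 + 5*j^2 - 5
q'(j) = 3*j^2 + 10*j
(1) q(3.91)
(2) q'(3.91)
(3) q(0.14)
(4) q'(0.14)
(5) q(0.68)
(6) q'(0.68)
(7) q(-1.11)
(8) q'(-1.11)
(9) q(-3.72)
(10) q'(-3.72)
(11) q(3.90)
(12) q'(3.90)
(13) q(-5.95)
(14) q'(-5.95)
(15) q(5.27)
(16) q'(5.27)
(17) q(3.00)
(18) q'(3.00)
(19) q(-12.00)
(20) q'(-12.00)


(1) = 131.22
(2) = 84.96
(3) = -4.90
(4) = 1.46
(5) = -2.37
(6) = 8.19
(7) = -0.21
(8) = -7.40
(9) = 12.71
(10) = 4.32
(11) = 130.37
(12) = 84.63
(13) = -38.63
(14) = 46.71
(15) = 280.23
(16) = 136.02
(17) = 67.00
(18) = 57.00
(19) = -1013.00
(20) = 312.00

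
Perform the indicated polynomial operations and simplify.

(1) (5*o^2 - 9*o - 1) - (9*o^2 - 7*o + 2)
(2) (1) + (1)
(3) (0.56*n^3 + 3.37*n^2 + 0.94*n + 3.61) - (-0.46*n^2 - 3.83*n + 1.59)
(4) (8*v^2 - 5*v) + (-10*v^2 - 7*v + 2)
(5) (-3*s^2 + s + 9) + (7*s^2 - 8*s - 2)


(1) = -4*o^2 - 2*o - 3
(2) = 2
(3) = 0.56*n^3 + 3.83*n^2 + 4.77*n + 2.02
(4) = -2*v^2 - 12*v + 2
(5) = 4*s^2 - 7*s + 7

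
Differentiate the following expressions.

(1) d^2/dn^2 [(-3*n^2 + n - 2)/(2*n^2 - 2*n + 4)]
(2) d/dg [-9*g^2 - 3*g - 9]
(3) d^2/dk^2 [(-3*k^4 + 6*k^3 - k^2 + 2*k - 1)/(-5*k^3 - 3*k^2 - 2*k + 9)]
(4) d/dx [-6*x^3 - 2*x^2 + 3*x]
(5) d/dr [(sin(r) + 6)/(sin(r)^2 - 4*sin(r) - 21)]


(1) = 2*(-n^3 + 6*n^2 - 4)/(n^6 - 3*n^5 + 9*n^4 - 13*n^3 + 18*n^2 - 12*n + 8)
(2) = -18*g - 3
(3) = 2*(112*k^6 + 489*k^5 - 1797*k^4 - 187*k^3 + 1380*k^2 - 1467*k + 76)/(125*k^9 + 225*k^8 + 285*k^7 - 468*k^6 - 696*k^5 - 747*k^4 + 899*k^3 + 621*k^2 + 486*k - 729)
(4) = -18*x^2 - 4*x + 3
(5) = (-12*sin(r) + cos(r)^2 + 2)*cos(r)/((sin(r) - 7)^2*(sin(r) + 3)^2)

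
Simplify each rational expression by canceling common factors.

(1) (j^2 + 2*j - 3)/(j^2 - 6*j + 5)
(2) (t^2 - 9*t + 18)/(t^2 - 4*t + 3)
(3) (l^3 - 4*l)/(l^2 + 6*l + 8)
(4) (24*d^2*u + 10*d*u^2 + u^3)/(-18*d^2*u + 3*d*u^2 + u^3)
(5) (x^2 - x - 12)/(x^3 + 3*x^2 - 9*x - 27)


(1) = (j + 3)/(j - 5)
(2) = (t - 6)/(t - 1)
(3) = (l^2 - 2*l)/(l + 4)
(4) = (4*d + u)/(-3*d + u)
(5) = (x - 4)/(x^2 - 9)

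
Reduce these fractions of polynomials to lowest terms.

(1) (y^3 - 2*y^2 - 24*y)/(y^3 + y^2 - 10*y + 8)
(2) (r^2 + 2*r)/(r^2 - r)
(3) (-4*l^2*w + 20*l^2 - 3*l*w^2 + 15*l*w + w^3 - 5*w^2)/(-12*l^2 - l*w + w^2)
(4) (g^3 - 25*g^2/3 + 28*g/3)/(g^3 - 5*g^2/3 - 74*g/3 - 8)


(1) = (y^2 - 6*y)/(y^2 - 3*y + 2)
(2) = (r + 2)/(r - 1)
(3) = (l*w - 5*l + w^2 - 5*w)/(3*l + w)
(4) = (3*g^3 - 25*g^2 + 28*g)/(3*g^3 - 5*g^2 - 74*g - 24)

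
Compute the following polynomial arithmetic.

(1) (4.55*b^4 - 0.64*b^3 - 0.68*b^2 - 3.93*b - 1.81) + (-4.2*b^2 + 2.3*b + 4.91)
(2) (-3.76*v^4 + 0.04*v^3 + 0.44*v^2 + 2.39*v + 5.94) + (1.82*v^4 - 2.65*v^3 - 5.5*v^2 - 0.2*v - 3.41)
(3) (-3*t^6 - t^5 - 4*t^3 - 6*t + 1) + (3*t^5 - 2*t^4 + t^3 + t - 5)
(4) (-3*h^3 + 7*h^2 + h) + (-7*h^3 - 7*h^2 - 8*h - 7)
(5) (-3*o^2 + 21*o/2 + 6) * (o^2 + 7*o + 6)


(1) = 4.55*b^4 - 0.64*b^3 - 4.88*b^2 - 1.63*b + 3.1
(2) = -1.94*v^4 - 2.61*v^3 - 5.06*v^2 + 2.19*v + 2.53
(3) = -3*t^6 + 2*t^5 - 2*t^4 - 3*t^3 - 5*t - 4
(4) = -10*h^3 - 7*h - 7
(5) = -3*o^4 - 21*o^3/2 + 123*o^2/2 + 105*o + 36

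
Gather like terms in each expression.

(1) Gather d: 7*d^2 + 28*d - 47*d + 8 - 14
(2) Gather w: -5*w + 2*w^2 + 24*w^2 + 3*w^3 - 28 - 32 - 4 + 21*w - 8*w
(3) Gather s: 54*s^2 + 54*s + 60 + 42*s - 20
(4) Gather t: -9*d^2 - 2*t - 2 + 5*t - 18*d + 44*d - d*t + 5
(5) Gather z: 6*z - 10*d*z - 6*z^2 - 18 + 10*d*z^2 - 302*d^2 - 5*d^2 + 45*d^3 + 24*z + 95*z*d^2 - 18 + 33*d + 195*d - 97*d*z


(1) = 7*d^2 - 19*d - 6
(2) = 3*w^3 + 26*w^2 + 8*w - 64
(3) = 54*s^2 + 96*s + 40
(4) = -9*d^2 + 26*d + t*(3 - d) + 3
(5) = 45*d^3 - 307*d^2 + 228*d + z^2*(10*d - 6) + z*(95*d^2 - 107*d + 30) - 36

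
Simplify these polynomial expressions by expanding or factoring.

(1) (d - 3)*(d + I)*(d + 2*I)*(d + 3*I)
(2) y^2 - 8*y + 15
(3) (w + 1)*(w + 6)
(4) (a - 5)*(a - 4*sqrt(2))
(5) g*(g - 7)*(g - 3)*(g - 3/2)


(1) = d^4 - 3*d^3 + 6*I*d^3 - 11*d^2 - 18*I*d^2 + 33*d - 6*I*d + 18*I
(2) = (y - 5)*(y - 3)
(3) = w^2 + 7*w + 6
(4) = a^2 - 4*sqrt(2)*a - 5*a + 20*sqrt(2)
(5) = g^4 - 23*g^3/2 + 36*g^2 - 63*g/2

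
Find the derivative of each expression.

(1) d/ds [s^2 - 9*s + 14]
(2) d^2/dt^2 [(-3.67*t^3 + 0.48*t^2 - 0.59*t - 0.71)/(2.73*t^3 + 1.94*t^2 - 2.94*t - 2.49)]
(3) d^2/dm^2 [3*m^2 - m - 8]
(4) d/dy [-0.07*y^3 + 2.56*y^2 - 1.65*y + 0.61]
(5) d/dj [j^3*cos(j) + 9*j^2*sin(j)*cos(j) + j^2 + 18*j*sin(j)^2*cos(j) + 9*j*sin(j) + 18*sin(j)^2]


(1) = 2*s - 9
(2) = (46.028892*t^6 - 203.12019*t^5 - 358.502508*t^4 - 121.821424*t^3 - 177.256524*t^2 - 158.287392*t - 4.54296)/(20.346417*t^9 + 43.375878*t^8 - 34.910694*t^7 - 141.796747*t^6 - 41.529096*t^5 + 142.103088*t^4 + 110.578419*t^3 - 28.48311*t^2 - 54.684882*t - 15.438249)
(3) = 6
(4) = -0.21*y^2 + 5.12*y - 1.65
(5) = -j^3*sin(j) + 3*j^2*cos(j) + 9*j^2*cos(2*j) - 9*j*sin(j)/2 + 9*j*sin(2*j) + 27*j*sin(3*j)/2 + 9*j*cos(j) + 2*j + 9*sin(j) + 18*sin(2*j) + 9*cos(j)/2 - 9*cos(3*j)/2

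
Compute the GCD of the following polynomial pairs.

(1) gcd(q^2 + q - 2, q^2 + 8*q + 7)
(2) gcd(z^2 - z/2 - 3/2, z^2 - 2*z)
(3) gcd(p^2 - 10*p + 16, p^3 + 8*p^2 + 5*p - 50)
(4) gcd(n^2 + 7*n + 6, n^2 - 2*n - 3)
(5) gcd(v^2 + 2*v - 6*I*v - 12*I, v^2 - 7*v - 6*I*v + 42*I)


(1) = 1
(2) = gcd((z - 3/2)*(z + 1), z*(z - 2)) = 1
(3) = gcd((p - 8)*(p - 2), (p - 2)*(p + 5)^2) = p - 2
(4) = gcd((n + 1)*(n + 6), (n - 3)*(n + 1)) = n + 1
(5) = v - 6*I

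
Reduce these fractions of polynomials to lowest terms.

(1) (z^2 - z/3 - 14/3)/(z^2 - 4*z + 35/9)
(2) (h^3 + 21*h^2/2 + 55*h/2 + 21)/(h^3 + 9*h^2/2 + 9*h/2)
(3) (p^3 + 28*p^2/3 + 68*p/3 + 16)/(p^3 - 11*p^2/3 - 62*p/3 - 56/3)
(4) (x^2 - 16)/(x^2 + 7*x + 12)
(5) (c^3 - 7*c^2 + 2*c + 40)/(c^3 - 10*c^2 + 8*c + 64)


(1) = (3*z + 6)/(3*z - 5)
(2) = (h^2 + 9*h + 14)/(h^2 + 3*h)
(3) = (p + 6)/(p - 7)
(4) = (x - 4)/(x + 3)
(5) = (c - 5)/(c - 8)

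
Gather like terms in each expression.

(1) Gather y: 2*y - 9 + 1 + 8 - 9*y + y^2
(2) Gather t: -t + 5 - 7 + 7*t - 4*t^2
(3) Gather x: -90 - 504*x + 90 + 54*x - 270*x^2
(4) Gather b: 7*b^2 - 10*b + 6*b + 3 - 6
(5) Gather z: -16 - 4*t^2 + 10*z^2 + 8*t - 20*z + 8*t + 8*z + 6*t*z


(1) = y^2 - 7*y
(2) = -4*t^2 + 6*t - 2
(3) = -270*x^2 - 450*x
(4) = 7*b^2 - 4*b - 3
(5) = -4*t^2 + 16*t + 10*z^2 + z*(6*t - 12) - 16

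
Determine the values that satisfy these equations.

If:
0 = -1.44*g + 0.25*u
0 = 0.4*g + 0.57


Then:
g = -1.42
u = -8.21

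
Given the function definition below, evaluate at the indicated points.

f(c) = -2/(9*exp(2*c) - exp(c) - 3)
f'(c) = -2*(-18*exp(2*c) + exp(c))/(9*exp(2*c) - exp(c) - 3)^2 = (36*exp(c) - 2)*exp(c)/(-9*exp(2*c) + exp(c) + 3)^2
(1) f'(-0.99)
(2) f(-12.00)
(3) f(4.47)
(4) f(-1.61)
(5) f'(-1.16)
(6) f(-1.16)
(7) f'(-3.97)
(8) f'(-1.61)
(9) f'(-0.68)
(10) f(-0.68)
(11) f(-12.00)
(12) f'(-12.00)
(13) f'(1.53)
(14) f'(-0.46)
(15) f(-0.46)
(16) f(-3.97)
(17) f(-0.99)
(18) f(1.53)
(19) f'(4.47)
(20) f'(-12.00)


(1) = 0.93
(2) = 0.67
(3) = -0.00
(4) = 0.70
(5) = 0.49
(6) = 0.82
(7) = -0.00
(8) = 0.13
(9) = 5.74
(10) = 1.67
(11) = 0.67
(12) = -0.00
(13) = 0.02
(14) = 6574.09
(15) = 44.83
(16) = 0.66
(17) = 0.94
(18) = -0.01
(19) = 0.00
(20) = -0.00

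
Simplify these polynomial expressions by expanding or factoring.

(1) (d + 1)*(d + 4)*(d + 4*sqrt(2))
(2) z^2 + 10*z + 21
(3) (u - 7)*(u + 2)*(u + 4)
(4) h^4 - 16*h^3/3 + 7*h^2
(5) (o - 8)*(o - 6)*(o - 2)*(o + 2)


(1) = d^3 + 5*d^2 + 4*sqrt(2)*d^2 + 4*d + 20*sqrt(2)*d + 16*sqrt(2)
(2) = (z + 3)*(z + 7)
(3) = u^3 - u^2 - 34*u - 56
(4) = h^2*(h - 3)*(h - 7/3)
(5) = o^4 - 14*o^3 + 44*o^2 + 56*o - 192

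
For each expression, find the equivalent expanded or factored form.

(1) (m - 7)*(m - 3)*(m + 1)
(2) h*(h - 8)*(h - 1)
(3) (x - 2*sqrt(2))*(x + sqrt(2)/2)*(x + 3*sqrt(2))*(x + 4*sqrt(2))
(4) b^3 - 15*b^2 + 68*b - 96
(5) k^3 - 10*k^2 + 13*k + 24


(1) = m^3 - 9*m^2 + 11*m + 21
(2) = h^3 - 9*h^2 + 8*h
(3) = x^4 + 11*sqrt(2)*x^3/2 + x^2 - 50*sqrt(2)*x - 48
(4) = (b - 8)*(b - 4)*(b - 3)
(5) = (k - 8)*(k - 3)*(k + 1)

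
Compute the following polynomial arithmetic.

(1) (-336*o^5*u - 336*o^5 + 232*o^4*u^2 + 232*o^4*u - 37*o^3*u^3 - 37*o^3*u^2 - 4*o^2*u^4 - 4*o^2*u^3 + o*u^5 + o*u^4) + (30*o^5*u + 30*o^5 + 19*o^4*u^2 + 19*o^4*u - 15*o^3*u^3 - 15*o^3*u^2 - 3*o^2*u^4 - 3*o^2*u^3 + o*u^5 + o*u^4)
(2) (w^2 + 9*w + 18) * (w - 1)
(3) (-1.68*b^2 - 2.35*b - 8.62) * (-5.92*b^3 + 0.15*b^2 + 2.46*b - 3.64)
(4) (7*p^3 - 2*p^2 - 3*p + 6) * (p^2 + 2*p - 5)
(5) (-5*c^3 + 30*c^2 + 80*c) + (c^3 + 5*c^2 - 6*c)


(1) = -306*o^5*u - 306*o^5 + 251*o^4*u^2 + 251*o^4*u - 52*o^3*u^3 - 52*o^3*u^2 - 7*o^2*u^4 - 7*o^2*u^3 + 2*o*u^5 + 2*o*u^4
(2) = w^3 + 8*w^2 + 9*w - 18
(3) = 9.9456*b^5 + 13.66*b^4 + 46.5451*b^3 - 0.9588*b^2 - 12.6512*b + 31.3768
(4) = 7*p^5 + 12*p^4 - 42*p^3 + 10*p^2 + 27*p - 30
(5) = -4*c^3 + 35*c^2 + 74*c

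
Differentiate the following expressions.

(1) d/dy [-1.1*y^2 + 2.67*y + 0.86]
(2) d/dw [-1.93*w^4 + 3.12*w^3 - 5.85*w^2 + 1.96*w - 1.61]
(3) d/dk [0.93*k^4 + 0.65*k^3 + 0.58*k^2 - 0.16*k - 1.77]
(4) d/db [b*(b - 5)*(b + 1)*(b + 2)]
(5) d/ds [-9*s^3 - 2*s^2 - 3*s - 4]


(1) = 2.67 - 2.2*y
(2) = -7.72*w^3 + 9.36*w^2 - 11.7*w + 1.96
(3) = 3.72*k^3 + 1.95*k^2 + 1.16*k - 0.16
(4) = 4*b^3 - 6*b^2 - 26*b - 10
(5) = -27*s^2 - 4*s - 3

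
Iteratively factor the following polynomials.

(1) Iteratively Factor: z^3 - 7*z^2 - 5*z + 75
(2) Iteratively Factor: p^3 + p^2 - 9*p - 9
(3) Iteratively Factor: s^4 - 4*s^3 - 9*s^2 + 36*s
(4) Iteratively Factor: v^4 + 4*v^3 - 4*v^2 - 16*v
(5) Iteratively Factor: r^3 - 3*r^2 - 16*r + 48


(1) = (z + 3)*(z^2 - 10*z + 25) = (z - 5)*(z + 3)*(z - 5)
(2) = (p + 1)*(p^2 - 9) = (p - 3)*(p + 1)*(p + 3)
(3) = (s - 3)*(s^3 - s^2 - 12*s) = (s - 3)*(s + 3)*(s^2 - 4*s) = (s - 4)*(s - 3)*(s + 3)*(s)
(4) = (v + 2)*(v^3 + 2*v^2 - 8*v) = v*(v + 2)*(v^2 + 2*v - 8) = v*(v - 2)*(v + 2)*(v + 4)
(5) = (r + 4)*(r^2 - 7*r + 12) = (r - 3)*(r + 4)*(r - 4)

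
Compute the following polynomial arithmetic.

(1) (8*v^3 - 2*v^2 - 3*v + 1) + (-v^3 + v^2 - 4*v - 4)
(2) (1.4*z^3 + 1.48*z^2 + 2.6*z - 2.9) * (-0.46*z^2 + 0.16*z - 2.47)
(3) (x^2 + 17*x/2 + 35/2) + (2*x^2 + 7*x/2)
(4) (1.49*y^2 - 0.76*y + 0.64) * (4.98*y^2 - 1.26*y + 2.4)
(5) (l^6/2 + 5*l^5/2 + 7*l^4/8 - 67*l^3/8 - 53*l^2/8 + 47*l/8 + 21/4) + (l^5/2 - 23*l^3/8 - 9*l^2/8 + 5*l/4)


(1) = 7*v^3 - v^2 - 7*v - 3
(2) = -0.644*z^5 - 0.4568*z^4 - 4.4172*z^3 - 1.9056*z^2 - 6.886*z + 7.163
(3) = 3*x^2 + 12*x + 35/2
(4) = 7.4202*y^4 - 5.6622*y^3 + 7.7208*y^2 - 2.6304*y + 1.536
(5) = l^6/2 + 3*l^5 + 7*l^4/8 - 45*l^3/4 - 31*l^2/4 + 57*l/8 + 21/4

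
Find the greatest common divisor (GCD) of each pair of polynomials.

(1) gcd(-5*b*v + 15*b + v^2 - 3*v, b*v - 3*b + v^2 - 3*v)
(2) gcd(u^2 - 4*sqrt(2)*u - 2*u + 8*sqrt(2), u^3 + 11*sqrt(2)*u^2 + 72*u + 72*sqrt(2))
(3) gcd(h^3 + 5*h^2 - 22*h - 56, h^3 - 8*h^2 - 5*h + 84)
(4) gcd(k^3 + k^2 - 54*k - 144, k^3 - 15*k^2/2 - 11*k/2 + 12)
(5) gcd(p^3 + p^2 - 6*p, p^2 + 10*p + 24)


(1) = gcd((-5*b + v)*(v - 3), (b + v)*(v - 3)) = v - 3
(2) = gcd((u - 2)*(u - 4*sqrt(2)), (u + 2*sqrt(2))*(u + 3*sqrt(2))*(u + 6*sqrt(2))) = 1
(3) = gcd((h - 4)*(h + 2)*(h + 7), (h - 7)*(h - 4)*(h + 3)) = h - 4
(4) = gcd((k - 8)*(k + 3)*(k + 6), (k - 8)*(k - 1)*(k + 3/2)) = k - 8
(5) = gcd(p*(p - 2)*(p + 3), (p + 4)*(p + 6)) = 1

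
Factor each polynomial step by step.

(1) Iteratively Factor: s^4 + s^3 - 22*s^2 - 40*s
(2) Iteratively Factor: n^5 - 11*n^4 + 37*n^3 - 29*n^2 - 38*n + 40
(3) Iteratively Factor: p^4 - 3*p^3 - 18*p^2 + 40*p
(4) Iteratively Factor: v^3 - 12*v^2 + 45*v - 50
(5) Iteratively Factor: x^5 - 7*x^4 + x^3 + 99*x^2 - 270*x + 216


(1) = (s)*(s^3 + s^2 - 22*s - 40) = s*(s - 5)*(s^2 + 6*s + 8) = s*(s - 5)*(s + 4)*(s + 2)
(2) = (n - 5)*(n^4 - 6*n^3 + 7*n^2 + 6*n - 8) = (n - 5)*(n - 1)*(n^3 - 5*n^2 + 2*n + 8) = (n - 5)*(n - 1)*(n + 1)*(n^2 - 6*n + 8) = (n - 5)*(n - 2)*(n - 1)*(n + 1)*(n - 4)
(3) = (p - 2)*(p^3 - p^2 - 20*p) = (p - 5)*(p - 2)*(p^2 + 4*p) = p*(p - 5)*(p - 2)*(p + 4)
(4) = (v - 2)*(v^2 - 10*v + 25) = (v - 5)*(v - 2)*(v - 5)
(5) = (x + 4)*(x^4 - 11*x^3 + 45*x^2 - 81*x + 54) = (x - 3)*(x + 4)*(x^3 - 8*x^2 + 21*x - 18) = (x - 3)^2*(x + 4)*(x^2 - 5*x + 6) = (x - 3)^3*(x + 4)*(x - 2)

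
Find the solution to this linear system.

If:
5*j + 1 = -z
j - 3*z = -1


Then:
j = -1/4
z = 1/4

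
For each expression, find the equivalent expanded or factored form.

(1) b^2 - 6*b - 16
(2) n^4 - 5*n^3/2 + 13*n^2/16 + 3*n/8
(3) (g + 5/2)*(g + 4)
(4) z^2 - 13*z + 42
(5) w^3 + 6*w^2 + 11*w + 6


(1) = (b - 8)*(b + 2)
(2) = n*(n - 2)*(n - 3/4)*(n + 1/4)
(3) = g^2 + 13*g/2 + 10
(4) = (z - 7)*(z - 6)
(5) = (w + 1)*(w + 2)*(w + 3)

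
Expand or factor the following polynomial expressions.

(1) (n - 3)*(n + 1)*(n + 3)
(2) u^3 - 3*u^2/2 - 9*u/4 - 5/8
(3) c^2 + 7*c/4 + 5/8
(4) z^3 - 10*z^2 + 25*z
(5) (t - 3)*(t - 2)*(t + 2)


(1) = n^3 + n^2 - 9*n - 9
(2) = (u - 5/2)*(u + 1/2)^2
(3) = (c + 1/2)*(c + 5/4)
(4) = z*(z - 5)^2
(5) = t^3 - 3*t^2 - 4*t + 12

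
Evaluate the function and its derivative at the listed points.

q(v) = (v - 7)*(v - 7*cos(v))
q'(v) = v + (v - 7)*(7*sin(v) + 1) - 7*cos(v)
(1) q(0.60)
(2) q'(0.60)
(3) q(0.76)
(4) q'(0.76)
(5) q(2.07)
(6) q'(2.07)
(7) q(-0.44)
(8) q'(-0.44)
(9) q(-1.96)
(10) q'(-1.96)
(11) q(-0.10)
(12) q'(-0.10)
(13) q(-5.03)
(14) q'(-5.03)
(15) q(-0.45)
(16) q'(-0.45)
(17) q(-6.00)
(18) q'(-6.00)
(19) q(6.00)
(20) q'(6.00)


(1) = 33.14
(2) = -36.87
(3) = 26.92
(4) = -40.65
(5) = -26.73
(6) = -29.81
(7) = 50.39
(8) = 7.97
(9) = -6.24
(10) = 49.77
(11) = 50.16
(12) = -9.20
(13) = 86.81
(14) = -99.24
(15) = 50.31
(16) = 8.48
(17) = 165.38
(18) = -51.15
(19) = 0.72
(20) = 0.23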